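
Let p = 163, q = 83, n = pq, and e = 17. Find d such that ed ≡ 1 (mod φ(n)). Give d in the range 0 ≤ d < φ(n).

9377

φ(n) = (p−1)(q−1) = 162·82 = 13284.
Need d with 17·d ≡ 1 (mod 13284). Apply the extended Euclidean algorithm:
13284 = 781×17 + 7
17 = 2×7 + 3
7 = 2×3 + 1
3 = 3×1 + 0
Back-substitute:
1 = 7 − 2·3
1 = −2·17 + 5·7
1 = 5·13284 − 3907·17
So 17·(-3907) ≡ 1 (mod 13284), hence d ≡ -3907 ≡ 9377 (mod 13284).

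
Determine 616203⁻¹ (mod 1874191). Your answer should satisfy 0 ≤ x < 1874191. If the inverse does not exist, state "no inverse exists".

Extended Euclidean algorithm:
1874191 = 3*616203 + 25582
616203 = 24*25582 + 2235
25582 = 11*2235 + 997
2235 = 2*997 + 241
997 = 4*241 + 33
241 = 7*33 + 10
33 = 3*10 + 3
10 = 3*3 + 1
3 = 3*1 + 0
Since gcd(616203, 1874191) = 1, back-substitute to write 1 as a combination:
1 = 10 − 3·3
1 = −3·33 + 10·10
1 = 10·241 − 73·33
1 = −73·997 + 302·241
1 = 302·2235 − 677·997
1 = −677·25582 + 7749·2235
1 = 7749·616203 − 186653·25582
1 = −186653·1874191 + 567708·616203
So 616203·567708 ≡ 1 (mod 1874191).

567708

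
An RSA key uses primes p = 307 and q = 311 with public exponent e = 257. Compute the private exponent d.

7013

φ(n) = (p−1)(q−1) = 306·310 = 94860.
Need d with 257·d ≡ 1 (mod 94860). Apply the extended Euclidean algorithm:
94860 = 369*257 + 27
257 = 9*27 + 14
27 = 1*14 + 13
14 = 1*13 + 1
13 = 13*1 + 0
Back-substitute:
1 = 14 − 13
1 = −27 + 2·14
1 = 2·257 − 19·27
1 = −19·94860 + 7013·257
So 257·7013 ≡ 1 (mod 94860), hence d = 7013.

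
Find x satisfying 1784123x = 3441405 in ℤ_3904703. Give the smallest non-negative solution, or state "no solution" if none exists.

First find gcd(1784123, 3904703):
3904703 = 2*1784123 + 336457
1784123 = 5*336457 + 101838
336457 = 3*101838 + 30943
101838 = 3*30943 + 9009
30943 = 3*9009 + 3916
9009 = 2*3916 + 1177
3916 = 3*1177 + 385
1177 = 3*385 + 22
385 = 17*22 + 11
22 = 2*11 + 0
gcd = 11 and 11 | 3441405, so solutions exist. Divide through by 11: 162193x ≡ 312855 (mod 354973).
Now find 162193⁻¹ mod 354973:
354973 = 2·162193 + 30587
162193 = 5·30587 + 9258
30587 = 3·9258 + 2813
9258 = 3·2813 + 819
2813 = 3·819 + 356
819 = 2·356 + 107
356 = 3·107 + 35
107 = 3·35 + 2
35 = 17·2 + 1
2 = 2·1 + 0
Back-substitute:
1 = 35 − 17·2
1 = −17·107 + 52·35
1 = 52·356 − 173·107
1 = −173·819 + 398·356
1 = 398·2813 − 1367·819
1 = −1367·9258 + 4499·2813
1 = 4499·30587 − 14864·9258
1 = −14864·162193 + 78819·30587
1 = 78819·354973 − 172502·162193
So 162193·(-172502) ≡ 1 (mod 354973), i.e. 162193⁻¹ ≡ 182471.
Then x ≡ 182471·312855 ≡ 206845 (mod 354973); the smallest non-negative solution is x = 206845.

206845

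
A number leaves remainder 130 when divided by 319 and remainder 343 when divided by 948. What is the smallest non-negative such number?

Write x = 130 + 319·k. Then 319·k ≡ 343 − 130 ≡ 213 (mod 948).
Need 319⁻¹ mod 948. Extended Euclid on (948, 319):
948 = 2·319 + 310
319 = 1·310 + 9
310 = 34·9 + 4
9 = 2·4 + 1
4 = 4·1 + 0
Back-substitute:
1 = 9 − 2·4
1 = −2·310 + 69·9
1 = 69·319 − 71·310
1 = −71·948 + 211·319
319⁻¹ ≡ 211 (mod 948), so k ≡ 211·213 ≡ 387 (mod 948).
x = 130 + 319·387 = 123583.

123583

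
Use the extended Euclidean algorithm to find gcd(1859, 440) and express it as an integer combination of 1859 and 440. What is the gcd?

11

Euclidean algorithm:
1859 = 4*440 + 99
440 = 4*99 + 44
99 = 2*44 + 11
44 = 4*11 + 0
gcd(1859, 440) = 11.
Working backward:
11 = 99 − 2·44
11 = −2·440 + 9·99
11 = 9·1859 − 38·440
So 11 = (9)·1859 + (-38)·440.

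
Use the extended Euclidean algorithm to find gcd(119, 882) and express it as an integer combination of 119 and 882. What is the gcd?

Apply Euclid's algorithm to 882 and 119:
882 = 7*119 + 49
119 = 2*49 + 21
49 = 2*21 + 7
21 = 3*7 + 0
gcd(119, 882) = 7.
Working backward:
7 = 49 − 2·21
7 = −2·119 + 5·49
7 = 5·882 − 37·119
So 7 = (5)·882 + (-37)·119.

7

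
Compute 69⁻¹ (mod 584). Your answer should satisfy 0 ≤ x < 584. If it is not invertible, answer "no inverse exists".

237

Extended Euclidean algorithm:
584 = 8×69 + 32
69 = 2×32 + 5
32 = 6×5 + 2
5 = 2×2 + 1
2 = 2×1 + 0
gcd = 1, so the inverse exists. Back-substitute:
1 = 5 − 2·2
1 = −2·32 + 13·5
1 = 13·69 − 28·32
1 = −28·584 + 237·69
So 69·237 ≡ 1 (mod 584).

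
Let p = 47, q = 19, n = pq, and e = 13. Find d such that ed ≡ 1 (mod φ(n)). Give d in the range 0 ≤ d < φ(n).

637

φ(n) = (p−1)(q−1) = 46·18 = 828.
Need d with 13·d ≡ 1 (mod 828). Apply the extended Euclidean algorithm:
828 = 63*13 + 9
13 = 1*9 + 4
9 = 2*4 + 1
4 = 4*1 + 0
Back-substitute:
1 = 9 − 2·4
1 = −2·13 + 3·9
1 = 3·828 − 191·13
So 13·(-191) ≡ 1 (mod 828), hence d ≡ -191 ≡ 637 (mod 828).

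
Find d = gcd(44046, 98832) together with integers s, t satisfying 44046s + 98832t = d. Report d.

6

Apply Euclid's algorithm to 98832 and 44046:
98832 = 2*44046 + 10740
44046 = 4*10740 + 1086
10740 = 9*1086 + 966
1086 = 1*966 + 120
966 = 8*120 + 6
120 = 20*6 + 0
gcd(44046, 98832) = 6.
Back-substituting:
6 = 966 − 8·120
6 = −8·1086 + 9·966
6 = 9·10740 − 89·1086
6 = −89·44046 + 365·10740
6 = 365·98832 − 819·44046
So 6 = (365)·98832 + (-819)·44046.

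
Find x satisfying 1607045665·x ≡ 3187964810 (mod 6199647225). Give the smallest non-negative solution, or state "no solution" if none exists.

First find gcd(1607045665, 6199647225):
6199647225 = 3×1607045665 + 1378510230
1607045665 = 1×1378510230 + 228535435
1378510230 = 6×228535435 + 7297620
228535435 = 31×7297620 + 2309215
7297620 = 3×2309215 + 369975
2309215 = 6×369975 + 89365
369975 = 4×89365 + 12515
89365 = 7×12515 + 1760
12515 = 7×1760 + 195
1760 = 9×195 + 5
195 = 39×5 + 0
gcd = 5 and 5 | 3187964810, so solutions exist. Divide through by 5: 321409133x ≡ 637592962 (mod 1239929445).
Now find 321409133⁻¹ mod 1239929445:
1239929445 = 3*321409133 + 275702046
321409133 = 1*275702046 + 45707087
275702046 = 6*45707087 + 1459524
45707087 = 31*1459524 + 461843
1459524 = 3*461843 + 73995
461843 = 6*73995 + 17873
73995 = 4*17873 + 2503
17873 = 7*2503 + 352
2503 = 7*352 + 39
352 = 9*39 + 1
39 = 39*1 + 0
Back-substitute:
1 = 352 − 9·39
1 = −9·2503 + 64·352
1 = 64·17873 − 457·2503
1 = −457·73995 + 1892·17873
1 = 1892·461843 − 11809·73995
1 = −11809·1459524 + 37319·461843
1 = 37319·45707087 − 1168698·1459524
1 = −1168698·275702046 + 7049507·45707087
1 = 7049507·321409133 − 8218205·275702046
1 = −8218205·1239929445 + 31704122·321409133
So 321409133⁻¹ ≡ 31704122 (mod 1239929445).
Then x ≡ 31704122·637592962 ≡ 817784474 (mod 1239929445); the smallest non-negative solution is x = 817784474.

817784474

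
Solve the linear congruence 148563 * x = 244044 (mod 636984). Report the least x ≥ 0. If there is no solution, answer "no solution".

29492

First find gcd(148563, 636984):
636984 = 4*148563 + 42732
148563 = 3*42732 + 20367
42732 = 2*20367 + 1998
20367 = 10*1998 + 387
1998 = 5*387 + 63
387 = 6*63 + 9
63 = 7*9 + 0
gcd = 9 and 9 | 244044, so solutions exist. Divide through by 9: 16507x ≡ 27116 (mod 70776).
Now find 16507⁻¹ mod 70776:
70776 = 4·16507 + 4748
16507 = 3·4748 + 2263
4748 = 2·2263 + 222
2263 = 10·222 + 43
222 = 5·43 + 7
43 = 6·7 + 1
7 = 7·1 + 0
Back-substitute:
1 = 43 − 6·7
1 = −6·222 + 31·43
1 = 31·2263 − 316·222
1 = −316·4748 + 663·2263
1 = 663·16507 − 2305·4748
1 = −2305·70776 + 9883·16507
So 16507⁻¹ ≡ 9883 (mod 70776).
Then x ≡ 9883·27116 ≡ 29492 (mod 70776); the smallest non-negative solution is x = 29492.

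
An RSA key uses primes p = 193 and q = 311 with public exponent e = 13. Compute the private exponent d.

φ(n) = (p−1)(q−1) = 192·310 = 59520.
Need d with 13·d ≡ 1 (mod 59520). Apply the extended Euclidean algorithm:
59520 = 4578*13 + 6
13 = 2*6 + 1
6 = 6*1 + 0
Back-substitute:
1 = 13 − 2·6
1 = −2·59520 + 9157·13
So 13·9157 ≡ 1 (mod 59520), hence d = 9157.

9157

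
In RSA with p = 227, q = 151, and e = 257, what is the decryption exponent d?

φ(n) = (p−1)(q−1) = 226·150 = 33900.
Need d with 257·d ≡ 1 (mod 33900). Apply the extended Euclidean algorithm:
33900 = 131×257 + 233
257 = 1×233 + 24
233 = 9×24 + 17
24 = 1×17 + 7
17 = 2×7 + 3
7 = 2×3 + 1
3 = 3×1 + 0
Back-substitute:
1 = 7 − 2·3
1 = −2·17 + 5·7
1 = 5·24 − 7·17
1 = −7·233 + 68·24
1 = 68·257 − 75·233
1 = −75·33900 + 9893·257
So 257·9893 ≡ 1 (mod 33900), hence d = 9893.

9893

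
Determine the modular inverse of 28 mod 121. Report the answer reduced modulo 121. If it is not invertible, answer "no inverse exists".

gcd(121, 28) by repeated division:
121 = 4*28 + 9
28 = 3*9 + 1
9 = 9*1 + 0
gcd = 1, so the inverse exists. Back-substitute:
1 = 28 − 3·9
1 = −3·121 + 13·28
So 28·13 ≡ 1 (mod 121).

13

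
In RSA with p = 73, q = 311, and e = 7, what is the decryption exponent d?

φ(n) = (p−1)(q−1) = 72·310 = 22320.
Need d with 7·d ≡ 1 (mod 22320). Apply the extended Euclidean algorithm:
22320 = 3188×7 + 4
7 = 1×4 + 3
4 = 1×3 + 1
3 = 3×1 + 0
Back-substitute:
1 = 4 − 3
1 = −7 + 2·4
1 = 2·22320 − 6377·7
So 7·(-6377) ≡ 1 (mod 22320), hence d ≡ -6377 ≡ 15943 (mod 22320).

15943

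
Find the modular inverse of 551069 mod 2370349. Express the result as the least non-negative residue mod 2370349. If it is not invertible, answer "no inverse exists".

Extended Euclidean algorithm:
2370349 = 4·551069 + 166073
551069 = 3·166073 + 52850
166073 = 3·52850 + 7523
52850 = 7·7523 + 189
7523 = 39·189 + 152
189 = 1·152 + 37
152 = 4·37 + 4
37 = 9·4 + 1
4 = 4·1 + 0
gcd = 1, so the inverse exists. Back-substitute:
1 = 37 − 9·4
1 = −9·152 + 37·37
1 = 37·189 − 46·152
1 = −46·7523 + 1831·189
1 = 1831·52850 − 12863·7523
1 = −12863·166073 + 40420·52850
1 = 40420·551069 − 134123·166073
1 = −134123·2370349 + 576912·551069
So 551069·576912 ≡ 1 (mod 2370349).

576912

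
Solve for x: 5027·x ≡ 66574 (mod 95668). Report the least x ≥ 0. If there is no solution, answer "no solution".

5418

First find gcd(5027, 95668):
95668 = 19*5027 + 155
5027 = 32*155 + 67
155 = 2*67 + 21
67 = 3*21 + 4
21 = 5*4 + 1
4 = 4*1 + 0
gcd = 1, so a unique solution mod 95668 exists.
Back-substitute for the Bézout coefficients:
1 = 21 − 5·4
1 = −5·67 + 16·21
1 = 16·155 − 37·67
1 = −37·5027 + 1200·155
1 = 1200·95668 − 22837·5027
So 5027·(-22837) ≡ 1 (mod 95668), giving 5027⁻¹ ≡ 72831.
x ≡ 5027⁻¹·66574 ≡ 72831·66574 ≡ 5418 (mod 95668).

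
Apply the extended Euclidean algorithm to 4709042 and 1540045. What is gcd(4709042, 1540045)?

Apply Euclid's algorithm to 4709042 and 1540045:
4709042 = 3·1540045 + 88907
1540045 = 17·88907 + 28626
88907 = 3·28626 + 3029
28626 = 9·3029 + 1365
3029 = 2·1365 + 299
1365 = 4·299 + 169
299 = 1·169 + 130
169 = 1·130 + 39
130 = 3·39 + 13
39 = 3·13 + 0
gcd(4709042, 1540045) = 13.
Back-substituting:
13 = 130 − 3·39
13 = −3·169 + 4·130
13 = 4·299 − 7·169
13 = −7·1365 + 32·299
13 = 32·3029 − 71·1365
13 = −71·28626 + 671·3029
13 = 671·88907 − 2084·28626
13 = −2084·1540045 + 36099·88907
13 = 36099·4709042 − 110381·1540045
So 13 = (36099)·4709042 + (-110381)·1540045.

13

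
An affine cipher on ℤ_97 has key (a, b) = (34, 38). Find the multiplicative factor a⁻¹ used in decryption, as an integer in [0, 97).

Apply the Euclidean algorithm to 97 and 34:
97 = 2*34 + 29
34 = 1*29 + 5
29 = 5*5 + 4
5 = 1*4 + 1
4 = 4*1 + 0
gcd = 1, so the inverse exists. Back-substitute:
1 = 5 − 4
1 = −29 + 6·5
1 = 6·34 − 7·29
1 = −7·97 + 20·34
So 34·20 ≡ 1 (mod 97).

20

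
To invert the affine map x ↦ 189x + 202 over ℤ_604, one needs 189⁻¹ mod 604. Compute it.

Extended Euclidean algorithm:
604 = 3·189 + 37
189 = 5·37 + 4
37 = 9·4 + 1
4 = 4·1 + 0
gcd = 1, so the inverse exists. Back-substitute:
1 = 37 − 9·4
1 = −9·189 + 46·37
1 = 46·604 − 147·189
Thus 189·(-147) ≡ 1 (mod 604); reducing, -147 mod 604 = 457.

457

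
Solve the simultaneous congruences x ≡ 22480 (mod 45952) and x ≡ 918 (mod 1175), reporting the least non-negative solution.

Write x = 22480 + 45952·k. Then 45952·k ≡ 918 − 22480 ≡ 763 (mod 1175).
Need 45952⁻¹ mod 1175. Extended Euclid on (1175, 127):
1175 = 9*127 + 32
127 = 3*32 + 31
32 = 1*31 + 1
31 = 31*1 + 0
Back-substitute:
1 = 32 − 31
1 = −127 + 4·32
1 = 4·1175 − 37·127
45952⁻¹ ≡ 1138 (mod 1175), so k ≡ 1138·763 ≡ 1144 (mod 1175).
x = 22480 + 45952·1144 = 52591568.

52591568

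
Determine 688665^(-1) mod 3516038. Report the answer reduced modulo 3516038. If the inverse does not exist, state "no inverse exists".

Apply the Euclidean algorithm to 3516038 and 688665:
3516038 = 5*688665 + 72713
688665 = 9*72713 + 34248
72713 = 2*34248 + 4217
34248 = 8*4217 + 512
4217 = 8*512 + 121
512 = 4*121 + 28
121 = 4*28 + 9
28 = 3*9 + 1
9 = 9*1 + 0
The gcd is 1. Working backward:
1 = 28 − 3·9
1 = −3·121 + 13·28
1 = 13·512 − 55·121
1 = −55·4217 + 453·512
1 = 453·34248 − 3679·4217
1 = −3679·72713 + 7811·34248
1 = 7811·688665 − 73978·72713
1 = −73978·3516038 + 377701·688665
So 688665·377701 ≡ 1 (mod 3516038).

377701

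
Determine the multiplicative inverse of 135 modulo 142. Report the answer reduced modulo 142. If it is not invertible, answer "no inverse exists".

Extended Euclidean algorithm:
142 = 1×135 + 7
135 = 19×7 + 2
7 = 3×2 + 1
2 = 2×1 + 0
The gcd is 1. Working backward:
1 = 7 − 3·2
1 = −3·135 + 58·7
1 = 58·142 − 61·135
Thus 135·(-61) ≡ 1 (mod 142); reducing, -61 mod 142 = 81.

81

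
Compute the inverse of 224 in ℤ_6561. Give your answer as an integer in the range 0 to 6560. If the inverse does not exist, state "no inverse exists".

Run Euclid on (6561, 224):
6561 = 29·224 + 65
224 = 3·65 + 29
65 = 2·29 + 7
29 = 4·7 + 1
7 = 7·1 + 0
The gcd is 1. Working backward:
1 = 29 − 4·7
1 = −4·65 + 9·29
1 = 9·224 − 31·65
1 = −31·6561 + 908·224
So 224·908 ≡ 1 (mod 6561).

908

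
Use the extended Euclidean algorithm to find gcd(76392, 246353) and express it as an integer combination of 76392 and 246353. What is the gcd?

1

Euclidean algorithm:
246353 = 3·76392 + 17177
76392 = 4·17177 + 7684
17177 = 2·7684 + 1809
7684 = 4·1809 + 448
1809 = 4·448 + 17
448 = 26·17 + 6
17 = 2·6 + 5
6 = 1·5 + 1
5 = 5·1 + 0
gcd(76392, 246353) = 1.
Working backward:
1 = 6 − 5
1 = −17 + 3·6
1 = 3·448 − 79·17
1 = −79·1809 + 319·448
1 = 319·7684 − 1355·1809
1 = −1355·17177 + 3029·7684
1 = 3029·76392 − 13471·17177
1 = −13471·246353 + 43442·76392
So 1 = (-13471)·246353 + (43442)·76392.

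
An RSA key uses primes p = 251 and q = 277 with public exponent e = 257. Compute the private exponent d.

38393

φ(n) = (p−1)(q−1) = 250·276 = 69000.
Need d with 257·d ≡ 1 (mod 69000). Apply the extended Euclidean algorithm:
69000 = 268*257 + 124
257 = 2*124 + 9
124 = 13*9 + 7
9 = 1*7 + 2
7 = 3*2 + 1
2 = 2*1 + 0
Back-substitute:
1 = 7 − 3·2
1 = −3·9 + 4·7
1 = 4·124 − 55·9
1 = −55·257 + 114·124
1 = 114·69000 − 30607·257
So 257·(-30607) ≡ 1 (mod 69000), hence d ≡ -30607 ≡ 38393 (mod 69000).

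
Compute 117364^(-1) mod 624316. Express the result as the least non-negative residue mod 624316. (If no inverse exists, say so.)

Compute gcd(117364, 624316):
624316 = 5·117364 + 37496
117364 = 3·37496 + 4876
37496 = 7·4876 + 3364
4876 = 1·3364 + 1512
3364 = 2·1512 + 340
1512 = 4·340 + 152
340 = 2·152 + 36
152 = 4·36 + 8
36 = 4·8 + 4
8 = 2·4 + 0
gcd(117364, 624316) = 4 ≠ 1, so 117364 has no multiplicative inverse modulo 624316.

no inverse exists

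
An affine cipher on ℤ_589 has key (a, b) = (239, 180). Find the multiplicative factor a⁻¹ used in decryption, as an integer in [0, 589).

gcd(589, 239) by repeated division:
589 = 2·239 + 111
239 = 2·111 + 17
111 = 6·17 + 9
17 = 1·9 + 8
9 = 1·8 + 1
8 = 8·1 + 0
gcd = 1, so the inverse exists. Back-substitute:
1 = 9 − 8
1 = −17 + 2·9
1 = 2·111 − 13·17
1 = −13·239 + 28·111
1 = 28·589 − 69·239
So 239·(-69) ≡ 1 (mod 589), and -69 ≡ 520 (mod 589).

520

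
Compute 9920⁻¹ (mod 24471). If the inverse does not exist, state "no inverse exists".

gcd(24471, 9920) by repeated division:
24471 = 2*9920 + 4631
9920 = 2*4631 + 658
4631 = 7*658 + 25
658 = 26*25 + 8
25 = 3*8 + 1
8 = 8*1 + 0
gcd = 1, so the inverse exists. Back-substitute:
1 = 25 − 3·8
1 = −3·658 + 79·25
1 = 79·4631 − 556·658
1 = −556·9920 + 1191·4631
1 = 1191·24471 − 2938·9920
Thus 9920·(-2938) ≡ 1 (mod 24471); reducing, -2938 mod 24471 = 21533.

21533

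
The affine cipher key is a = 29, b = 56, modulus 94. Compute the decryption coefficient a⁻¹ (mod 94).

Run Euclid on (94, 29):
94 = 3*29 + 7
29 = 4*7 + 1
7 = 7*1 + 0
Since gcd(29, 94) = 1, back-substitute to write 1 as a combination:
1 = 29 − 4·7
1 = −4·94 + 13·29
So 29·13 ≡ 1 (mod 94).

13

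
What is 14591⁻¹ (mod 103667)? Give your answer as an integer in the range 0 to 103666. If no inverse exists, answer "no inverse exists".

Run Euclid on (103667, 14591):
103667 = 7×14591 + 1530
14591 = 9×1530 + 821
1530 = 1×821 + 709
821 = 1×709 + 112
709 = 6×112 + 37
112 = 3×37 + 1
37 = 37×1 + 0
gcd = 1, so the inverse exists. Back-substitute:
1 = 112 − 3·37
1 = −3·709 + 19·112
1 = 19·821 − 22·709
1 = −22·1530 + 41·821
1 = 41·14591 − 391·1530
1 = −391·103667 + 2778·14591
So 14591·2778 ≡ 1 (mod 103667).

2778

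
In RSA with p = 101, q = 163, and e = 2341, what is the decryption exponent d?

13861

φ(n) = (p−1)(q−1) = 100·162 = 16200.
Need d with 2341·d ≡ 1 (mod 16200). Apply the extended Euclidean algorithm:
16200 = 6*2341 + 2154
2341 = 1*2154 + 187
2154 = 11*187 + 97
187 = 1*97 + 90
97 = 1*90 + 7
90 = 12*7 + 6
7 = 1*6 + 1
6 = 6*1 + 0
Back-substitute:
1 = 7 − 6
1 = −90 + 13·7
1 = 13·97 − 14·90
1 = −14·187 + 27·97
1 = 27·2154 − 311·187
1 = −311·2341 + 338·2154
1 = 338·16200 − 2339·2341
So 2341·(-2339) ≡ 1 (mod 16200), hence d ≡ -2339 ≡ 13861 (mod 16200).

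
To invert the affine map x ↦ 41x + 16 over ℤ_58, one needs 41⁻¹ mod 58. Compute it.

Run Euclid on (58, 41):
58 = 1×41 + 17
41 = 2×17 + 7
17 = 2×7 + 3
7 = 2×3 + 1
3 = 3×1 + 0
The gcd is 1. Working backward:
1 = 7 − 2·3
1 = −2·17 + 5·7
1 = 5·41 − 12·17
1 = −12·58 + 17·41
So 41·17 ≡ 1 (mod 58).

17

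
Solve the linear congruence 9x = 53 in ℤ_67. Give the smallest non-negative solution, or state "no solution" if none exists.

First find gcd(9, 67):
67 = 7×9 + 4
9 = 2×4 + 1
4 = 4×1 + 0
gcd = 1, so a unique solution mod 67 exists.
Back-substitute for the Bézout coefficients:
1 = 9 − 2·4
1 = −2·67 + 15·9
So 9·(15) ≡ 1 (mod 67), giving 9⁻¹ ≡ 15.
x ≡ 9⁻¹·53 ≡ 15·53 ≡ 58 (mod 67).

58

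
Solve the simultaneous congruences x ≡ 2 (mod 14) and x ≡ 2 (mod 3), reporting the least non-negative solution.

Write x = 2 + 14·k. Then 14·k ≡ 2 − 2 ≡ 0 (mod 3).
Need 14⁻¹ mod 3. Extended Euclid on (3, 2):
3 = 1·2 + 1
2 = 2·1 + 0
Back-substitute:
1 = 3 − 2
14⁻¹ ≡ 2 (mod 3), so k ≡ 2·0 ≡ 0 (mod 3).
x = 2 + 14·0 = 2.

2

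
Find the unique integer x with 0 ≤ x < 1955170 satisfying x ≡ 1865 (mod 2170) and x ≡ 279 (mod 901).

1915805

Write x = 1865 + 2170·k. Then 2170·k ≡ 279 − 1865 ≡ 216 (mod 901).
Need 2170⁻¹ mod 901. Extended Euclid on (901, 368):
901 = 2·368 + 165
368 = 2·165 + 38
165 = 4·38 + 13
38 = 2·13 + 12
13 = 1·12 + 1
12 = 12·1 + 0
Back-substitute:
1 = 13 − 12
1 = −38 + 3·13
1 = 3·165 − 13·38
1 = −13·368 + 29·165
1 = 29·901 − 71·368
2170⁻¹ ≡ 830 (mod 901), so k ≡ 830·216 ≡ 882 (mod 901).
x = 1865 + 2170·882 = 1915805.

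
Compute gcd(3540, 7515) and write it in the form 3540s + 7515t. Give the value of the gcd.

15

Euclidean algorithm:
7515 = 2×3540 + 435
3540 = 8×435 + 60
435 = 7×60 + 15
60 = 4×15 + 0
gcd(3540, 7515) = 15.
Working backward:
15 = 435 − 7·60
15 = −7·3540 + 57·435
15 = 57·7515 − 121·3540
So 15 = (57)·7515 + (-121)·3540.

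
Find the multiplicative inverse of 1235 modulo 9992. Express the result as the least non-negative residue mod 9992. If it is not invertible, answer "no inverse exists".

6691

Apply the Euclidean algorithm to 9992 and 1235:
9992 = 8×1235 + 112
1235 = 11×112 + 3
112 = 37×3 + 1
3 = 3×1 + 0
The gcd is 1. Working backward:
1 = 112 − 37·3
1 = −37·1235 + 408·112
1 = 408·9992 − 3301·1235
Thus 1235·(-3301) ≡ 1 (mod 9992); reducing, -3301 mod 9992 = 6691.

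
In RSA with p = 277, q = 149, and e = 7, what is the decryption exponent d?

φ(n) = (p−1)(q−1) = 276·148 = 40848.
Need d with 7·d ≡ 1 (mod 40848). Apply the extended Euclidean algorithm:
40848 = 5835×7 + 3
7 = 2×3 + 1
3 = 3×1 + 0
Back-substitute:
1 = 7 − 2·3
1 = −2·40848 + 11671·7
So 7·11671 ≡ 1 (mod 40848), hence d = 11671.

11671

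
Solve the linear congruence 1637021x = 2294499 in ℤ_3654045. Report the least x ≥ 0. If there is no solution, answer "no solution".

First find gcd(1637021, 3654045):
3654045 = 2*1637021 + 380003
1637021 = 4*380003 + 117009
380003 = 3*117009 + 28976
117009 = 4*28976 + 1105
28976 = 26*1105 + 246
1105 = 4*246 + 121
246 = 2*121 + 4
121 = 30*4 + 1
4 = 4*1 + 0
gcd = 1, so a unique solution mod 3654045 exists.
Back-substitute for the Bézout coefficients:
1 = 121 − 30·4
1 = −30·246 + 61·121
1 = 61·1105 − 274·246
1 = −274·28976 + 7185·1105
1 = 7185·117009 − 29014·28976
1 = −29014·380003 + 94227·117009
1 = 94227·1637021 − 405922·380003
1 = −405922·3654045 + 906071·1637021
So 1637021·(906071) ≡ 1 (mod 3654045), giving 1637021⁻¹ ≡ 906071.
x ≡ 1637021⁻¹·2294499 ≡ 906071·2294499 ≡ 2792589 (mod 3654045).

2792589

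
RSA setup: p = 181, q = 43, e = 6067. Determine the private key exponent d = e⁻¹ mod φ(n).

φ(n) = (p−1)(q−1) = 180·42 = 7560.
Need d with 6067·d ≡ 1 (mod 7560). Apply the extended Euclidean algorithm:
7560 = 1×6067 + 1493
6067 = 4×1493 + 95
1493 = 15×95 + 68
95 = 1×68 + 27
68 = 2×27 + 14
27 = 1×14 + 13
14 = 1×13 + 1
13 = 13×1 + 0
Back-substitute:
1 = 14 − 13
1 = −27 + 2·14
1 = 2·68 − 5·27
1 = −5·95 + 7·68
1 = 7·1493 − 110·95
1 = −110·6067 + 447·1493
1 = 447·7560 − 557·6067
So 6067·(-557) ≡ 1 (mod 7560), hence d ≡ -557 ≡ 7003 (mod 7560).

7003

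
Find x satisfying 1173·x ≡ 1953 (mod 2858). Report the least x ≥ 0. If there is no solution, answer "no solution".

First find gcd(1173, 2858):
2858 = 2*1173 + 512
1173 = 2*512 + 149
512 = 3*149 + 65
149 = 2*65 + 19
65 = 3*19 + 8
19 = 2*8 + 3
8 = 2*3 + 2
3 = 1*2 + 1
2 = 2*1 + 0
gcd = 1, so a unique solution mod 2858 exists.
Back-substitute for the Bézout coefficients:
1 = 3 − 2
1 = −8 + 3·3
1 = 3·19 − 7·8
1 = −7·65 + 24·19
1 = 24·149 − 55·65
1 = −55·512 + 189·149
1 = 189·1173 − 433·512
1 = −433·2858 + 1055·1173
So 1173·(1055) ≡ 1 (mod 2858), giving 1173⁻¹ ≡ 1055.
x ≡ 1173⁻¹·1953 ≡ 1055·1953 ≡ 2655 (mod 2858).

2655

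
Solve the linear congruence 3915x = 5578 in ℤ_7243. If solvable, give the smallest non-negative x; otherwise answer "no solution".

First find gcd(3915, 7243):
7243 = 1*3915 + 3328
3915 = 1*3328 + 587
3328 = 5*587 + 393
587 = 1*393 + 194
393 = 2*194 + 5
194 = 38*5 + 4
5 = 1*4 + 1
4 = 4*1 + 0
gcd = 1, so a unique solution mod 7243 exists.
Back-substitute for the Bézout coefficients:
1 = 5 − 4
1 = −194 + 39·5
1 = 39·393 − 79·194
1 = −79·587 + 118·393
1 = 118·3328 − 669·587
1 = −669·3915 + 787·3328
1 = 787·7243 − 1456·3915
So 3915·(-1456) ≡ 1 (mod 7243), giving 3915⁻¹ ≡ 5787.
x ≡ 3915⁻¹·5578 ≡ 5787·5578 ≡ 5078 (mod 7243).

5078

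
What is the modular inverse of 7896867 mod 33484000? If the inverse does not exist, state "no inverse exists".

no inverse exists

Compute gcd(7896867, 33484000):
33484000 = 4·7896867 + 1896532
7896867 = 4·1896532 + 310739
1896532 = 6·310739 + 32098
310739 = 9·32098 + 21857
32098 = 1·21857 + 10241
21857 = 2·10241 + 1375
10241 = 7·1375 + 616
1375 = 2·616 + 143
616 = 4·143 + 44
143 = 3·44 + 11
44 = 4·11 + 0
Since gcd = 11 > 1, 7896867 is not a unit mod 33484000.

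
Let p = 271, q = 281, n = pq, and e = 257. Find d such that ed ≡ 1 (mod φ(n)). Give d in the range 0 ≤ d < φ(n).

φ(n) = (p−1)(q−1) = 270·280 = 75600.
Need d with 257·d ≡ 1 (mod 75600). Apply the extended Euclidean algorithm:
75600 = 294·257 + 42
257 = 6·42 + 5
42 = 8·5 + 2
5 = 2·2 + 1
2 = 2·1 + 0
Back-substitute:
1 = 5 − 2·2
1 = −2·42 + 17·5
1 = 17·257 − 104·42
1 = −104·75600 + 30593·257
So 257·30593 ≡ 1 (mod 75600), hence d = 30593.

30593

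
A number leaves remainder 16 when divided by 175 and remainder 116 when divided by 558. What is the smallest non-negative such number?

28016

Write x = 16 + 175·k. Then 175·k ≡ 116 − 16 ≡ 100 (mod 558).
Need 175⁻¹ mod 558. Extended Euclid on (558, 175):
558 = 3*175 + 33
175 = 5*33 + 10
33 = 3*10 + 3
10 = 3*3 + 1
3 = 3*1 + 0
Back-substitute:
1 = 10 − 3·3
1 = −3·33 + 10·10
1 = 10·175 − 53·33
1 = −53·558 + 169·175
175⁻¹ ≡ 169 (mod 558), so k ≡ 169·100 ≡ 160 (mod 558).
x = 16 + 175·160 = 28016.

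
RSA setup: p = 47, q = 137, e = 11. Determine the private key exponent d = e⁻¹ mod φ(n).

φ(n) = (p−1)(q−1) = 46·136 = 6256.
Need d with 11·d ≡ 1 (mod 6256). Apply the extended Euclidean algorithm:
6256 = 568·11 + 8
11 = 1·8 + 3
8 = 2·3 + 2
3 = 1·2 + 1
2 = 2·1 + 0
Back-substitute:
1 = 3 − 2
1 = −8 + 3·3
1 = 3·11 − 4·8
1 = −4·6256 + 2275·11
So 11·2275 ≡ 1 (mod 6256), hence d = 2275.

2275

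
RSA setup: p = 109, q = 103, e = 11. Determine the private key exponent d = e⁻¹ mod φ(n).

φ(n) = (p−1)(q−1) = 108·102 = 11016.
Need d with 11·d ≡ 1 (mod 11016). Apply the extended Euclidean algorithm:
11016 = 1001*11 + 5
11 = 2*5 + 1
5 = 5*1 + 0
Back-substitute:
1 = 11 − 2·5
1 = −2·11016 + 2003·11
So 11·2003 ≡ 1 (mod 11016), hence d = 2003.

2003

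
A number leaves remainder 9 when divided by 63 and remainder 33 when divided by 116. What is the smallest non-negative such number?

Write x = 9 + 63·k. Then 63·k ≡ 33 − 9 ≡ 24 (mod 116).
Need 63⁻¹ mod 116. Extended Euclid on (116, 63):
116 = 1*63 + 53
63 = 1*53 + 10
53 = 5*10 + 3
10 = 3*3 + 1
3 = 3*1 + 0
Back-substitute:
1 = 10 − 3·3
1 = −3·53 + 16·10
1 = 16·63 − 19·53
1 = −19·116 + 35·63
63⁻¹ ≡ 35 (mod 116), so k ≡ 35·24 ≡ 28 (mod 116).
x = 9 + 63·28 = 1773.

1773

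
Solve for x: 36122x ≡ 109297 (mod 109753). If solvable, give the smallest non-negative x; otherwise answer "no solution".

First find gcd(36122, 109753):
109753 = 3*36122 + 1387
36122 = 26*1387 + 60
1387 = 23*60 + 7
60 = 8*7 + 4
7 = 1*4 + 3
4 = 1*3 + 1
3 = 3*1 + 0
gcd = 1, so a unique solution mod 109753 exists.
Back-substitute for the Bézout coefficients:
1 = 4 − 3
1 = −7 + 2·4
1 = 2·60 − 17·7
1 = −17·1387 + 393·60
1 = 393·36122 − 10235·1387
1 = −10235·109753 + 31098·36122
So 36122·(31098) ≡ 1 (mod 109753), giving 36122⁻¹ ≡ 31098.
x ≡ 36122⁻¹·109297 ≡ 31098·109297 ≡ 87202 (mod 109753).

87202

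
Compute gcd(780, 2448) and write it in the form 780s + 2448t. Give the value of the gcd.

Repeated division:
2448 = 3·780 + 108
780 = 7·108 + 24
108 = 4·24 + 12
24 = 2·12 + 0
gcd(780, 2448) = 12.
Back-substituting:
12 = 108 − 4·24
12 = −4·780 + 29·108
12 = 29·2448 − 91·780
So 12 = (29)·2448 + (-91)·780.

12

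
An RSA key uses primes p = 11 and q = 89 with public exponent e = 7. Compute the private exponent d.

φ(n) = (p−1)(q−1) = 10·88 = 880.
Need d with 7·d ≡ 1 (mod 880). Apply the extended Euclidean algorithm:
880 = 125*7 + 5
7 = 1*5 + 2
5 = 2*2 + 1
2 = 2*1 + 0
Back-substitute:
1 = 5 − 2·2
1 = −2·7 + 3·5
1 = 3·880 − 377·7
So 7·(-377) ≡ 1 (mod 880), hence d ≡ -377 ≡ 503 (mod 880).

503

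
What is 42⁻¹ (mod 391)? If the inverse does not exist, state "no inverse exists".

Run Euclid on (391, 42):
391 = 9·42 + 13
42 = 3·13 + 3
13 = 4·3 + 1
3 = 3·1 + 0
gcd = 1, so the inverse exists. Back-substitute:
1 = 13 − 4·3
1 = −4·42 + 13·13
1 = 13·391 − 121·42
Hence 42⁻¹ ≡ -121 ≡ 270 (mod 391).

270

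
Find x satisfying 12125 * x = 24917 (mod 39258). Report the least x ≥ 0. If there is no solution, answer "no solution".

10609

First find gcd(12125, 39258):
39258 = 3×12125 + 2883
12125 = 4×2883 + 593
2883 = 4×593 + 511
593 = 1×511 + 82
511 = 6×82 + 19
82 = 4×19 + 6
19 = 3×6 + 1
6 = 6×1 + 0
gcd = 1, so a unique solution mod 39258 exists.
Back-substitute for the Bézout coefficients:
1 = 19 − 3·6
1 = −3·82 + 13·19
1 = 13·511 − 81·82
1 = −81·593 + 94·511
1 = 94·2883 − 457·593
1 = −457·12125 + 1922·2883
1 = 1922·39258 − 6223·12125
So 12125·(-6223) ≡ 1 (mod 39258), giving 12125⁻¹ ≡ 33035.
x ≡ 12125⁻¹·24917 ≡ 33035·24917 ≡ 10609 (mod 39258).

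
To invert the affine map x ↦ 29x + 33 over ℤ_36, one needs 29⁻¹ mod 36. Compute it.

Apply the Euclidean algorithm to 36 and 29:
36 = 1·29 + 7
29 = 4·7 + 1
7 = 7·1 + 0
gcd = 1, so the inverse exists. Back-substitute:
1 = 29 − 4·7
1 = −4·36 + 5·29
So 29·5 ≡ 1 (mod 36).

5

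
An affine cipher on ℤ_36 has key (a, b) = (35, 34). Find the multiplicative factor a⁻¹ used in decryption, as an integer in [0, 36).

35

Apply the Euclidean algorithm to 36 and 35:
36 = 1*35 + 1
35 = 35*1 + 0
gcd = 1, so the inverse exists. Back-substitute:
1 = 36 − 35
Thus 35·(-1) ≡ 1 (mod 36); reducing, -1 mod 36 = 35.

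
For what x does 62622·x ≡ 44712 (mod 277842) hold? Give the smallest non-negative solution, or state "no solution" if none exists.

First find gcd(62622, 277842):
277842 = 4·62622 + 27354
62622 = 2·27354 + 7914
27354 = 3·7914 + 3612
7914 = 2·3612 + 690
3612 = 5·690 + 162
690 = 4·162 + 42
162 = 3·42 + 36
42 = 1·36 + 6
36 = 6·6 + 0
gcd = 6 and 6 | 44712, so solutions exist. Divide through by 6: 10437x ≡ 7452 (mod 46307).
Now find 10437⁻¹ mod 46307:
46307 = 4×10437 + 4559
10437 = 2×4559 + 1319
4559 = 3×1319 + 602
1319 = 2×602 + 115
602 = 5×115 + 27
115 = 4×27 + 7
27 = 3×7 + 6
7 = 1×6 + 1
6 = 6×1 + 0
Back-substitute:
1 = 7 − 6
1 = −27 + 4·7
1 = 4·115 − 17·27
1 = −17·602 + 89·115
1 = 89·1319 − 195·602
1 = −195·4559 + 674·1319
1 = 674·10437 − 1543·4559
1 = −1543·46307 + 6846·10437
So 10437⁻¹ ≡ 6846 (mod 46307).
Then x ≡ 6846·7452 ≡ 32385 (mod 46307); the smallest non-negative solution is x = 32385.

32385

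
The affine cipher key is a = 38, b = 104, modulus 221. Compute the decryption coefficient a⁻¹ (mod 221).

64

gcd(221, 38) by repeated division:
221 = 5×38 + 31
38 = 1×31 + 7
31 = 4×7 + 3
7 = 2×3 + 1
3 = 3×1 + 0
Since gcd(38, 221) = 1, back-substitute to write 1 as a combination:
1 = 7 − 2·3
1 = −2·31 + 9·7
1 = 9·38 − 11·31
1 = −11·221 + 64·38
So 38·64 ≡ 1 (mod 221).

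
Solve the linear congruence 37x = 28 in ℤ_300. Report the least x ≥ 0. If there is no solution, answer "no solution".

First find gcd(37, 300):
300 = 8×37 + 4
37 = 9×4 + 1
4 = 4×1 + 0
gcd = 1, so a unique solution mod 300 exists.
Back-substitute for the Bézout coefficients:
1 = 37 − 9·4
1 = −9·300 + 73·37
So 37·(73) ≡ 1 (mod 300), giving 37⁻¹ ≡ 73.
x ≡ 37⁻¹·28 ≡ 73·28 ≡ 244 (mod 300).

244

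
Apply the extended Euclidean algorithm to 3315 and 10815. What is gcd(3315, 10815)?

15

Euclidean algorithm:
10815 = 3*3315 + 870
3315 = 3*870 + 705
870 = 1*705 + 165
705 = 4*165 + 45
165 = 3*45 + 30
45 = 1*30 + 15
30 = 2*15 + 0
gcd(3315, 10815) = 15.
Working backward:
15 = 45 − 30
15 = −165 + 4·45
15 = 4·705 − 17·165
15 = −17·870 + 21·705
15 = 21·3315 − 80·870
15 = −80·10815 + 261·3315
So 15 = (-80)·10815 + (261)·3315.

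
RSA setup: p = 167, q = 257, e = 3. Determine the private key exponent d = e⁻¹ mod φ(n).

28331

φ(n) = (p−1)(q−1) = 166·256 = 42496.
Need d with 3·d ≡ 1 (mod 42496). Apply the extended Euclidean algorithm:
42496 = 14165·3 + 1
3 = 3·1 + 0
Back-substitute:
1 = 42496 − 14165·3
So 3·(-14165) ≡ 1 (mod 42496), hence d ≡ -14165 ≡ 28331 (mod 42496).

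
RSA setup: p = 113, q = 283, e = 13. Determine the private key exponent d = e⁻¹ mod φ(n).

26725

φ(n) = (p−1)(q−1) = 112·282 = 31584.
Need d with 13·d ≡ 1 (mod 31584). Apply the extended Euclidean algorithm:
31584 = 2429×13 + 7
13 = 1×7 + 6
7 = 1×6 + 1
6 = 6×1 + 0
Back-substitute:
1 = 7 − 6
1 = −13 + 2·7
1 = 2·31584 − 4859·13
So 13·(-4859) ≡ 1 (mod 31584), hence d ≡ -4859 ≡ 26725 (mod 31584).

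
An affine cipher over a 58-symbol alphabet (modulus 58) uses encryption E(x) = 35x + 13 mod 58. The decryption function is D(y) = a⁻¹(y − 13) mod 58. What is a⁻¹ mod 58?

5

Extended Euclidean algorithm:
58 = 1·35 + 23
35 = 1·23 + 12
23 = 1·12 + 11
12 = 1·11 + 1
11 = 11·1 + 0
gcd = 1, so the inverse exists. Back-substitute:
1 = 12 − 11
1 = −23 + 2·12
1 = 2·35 − 3·23
1 = −3·58 + 5·35
So 35·5 ≡ 1 (mod 58).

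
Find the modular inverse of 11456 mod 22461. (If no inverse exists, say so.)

Apply the Euclidean algorithm to 22461 and 11456:
22461 = 1*11456 + 11005
11456 = 1*11005 + 451
11005 = 24*451 + 181
451 = 2*181 + 89
181 = 2*89 + 3
89 = 29*3 + 2
3 = 1*2 + 1
2 = 2*1 + 0
The gcd is 1. Working backward:
1 = 3 − 2
1 = −89 + 30·3
1 = 30·181 − 61·89
1 = −61·451 + 152·181
1 = 152·11005 − 3709·451
1 = −3709·11456 + 3861·11005
1 = 3861·22461 − 7570·11456
So 11456·(-7570) ≡ 1 (mod 22461), and -7570 ≡ 14891 (mod 22461).

14891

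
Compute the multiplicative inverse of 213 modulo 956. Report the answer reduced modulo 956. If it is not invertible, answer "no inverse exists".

193

Run Euclid on (956, 213):
956 = 4·213 + 104
213 = 2·104 + 5
104 = 20·5 + 4
5 = 1·4 + 1
4 = 4·1 + 0
gcd = 1, so the inverse exists. Back-substitute:
1 = 5 − 4
1 = −104 + 21·5
1 = 21·213 − 43·104
1 = −43·956 + 193·213
So 213·193 ≡ 1 (mod 956).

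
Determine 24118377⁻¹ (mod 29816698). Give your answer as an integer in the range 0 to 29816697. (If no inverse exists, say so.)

14125935

Apply the Euclidean algorithm to 29816698 and 24118377:
29816698 = 1·24118377 + 5698321
24118377 = 4·5698321 + 1325093
5698321 = 4·1325093 + 397949
1325093 = 3·397949 + 131246
397949 = 3·131246 + 4211
131246 = 31·4211 + 705
4211 = 5·705 + 686
705 = 1·686 + 19
686 = 36·19 + 2
19 = 9·2 + 1
2 = 2·1 + 0
gcd = 1, so the inverse exists. Back-substitute:
1 = 19 − 9·2
1 = −9·686 + 325·19
1 = 325·705 − 334·686
1 = −334·4211 + 1995·705
1 = 1995·131246 − 62179·4211
1 = −62179·397949 + 188532·131246
1 = 188532·1325093 − 627775·397949
1 = −627775·5698321 + 2699632·1325093
1 = 2699632·24118377 − 11426303·5698321
1 = −11426303·29816698 + 14125935·24118377
So 24118377·14125935 ≡ 1 (mod 29816698).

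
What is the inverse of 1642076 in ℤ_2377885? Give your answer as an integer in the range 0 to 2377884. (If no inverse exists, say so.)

87006

Extended Euclidean algorithm:
2377885 = 1·1642076 + 735809
1642076 = 2·735809 + 170458
735809 = 4·170458 + 53977
170458 = 3·53977 + 8527
53977 = 6·8527 + 2815
8527 = 3·2815 + 82
2815 = 34·82 + 27
82 = 3·27 + 1
27 = 27·1 + 0
The gcd is 1. Working backward:
1 = 82 − 3·27
1 = −3·2815 + 103·82
1 = 103·8527 − 312·2815
1 = −312·53977 + 1975·8527
1 = 1975·170458 − 6237·53977
1 = −6237·735809 + 26923·170458
1 = 26923·1642076 − 60083·735809
1 = −60083·2377885 + 87006·1642076
So 1642076·87006 ≡ 1 (mod 2377885).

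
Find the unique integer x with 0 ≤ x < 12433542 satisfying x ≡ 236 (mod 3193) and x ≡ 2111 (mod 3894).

9090707

Write x = 236 + 3193·k. Then 3193·k ≡ 2111 − 236 ≡ 1875 (mod 3894).
Need 3193⁻¹ mod 3894. Extended Euclid on (3894, 3193):
3894 = 1·3193 + 701
3193 = 4·701 + 389
701 = 1·389 + 312
389 = 1·312 + 77
312 = 4·77 + 4
77 = 19·4 + 1
4 = 4·1 + 0
Back-substitute:
1 = 77 − 19·4
1 = −19·312 + 77·77
1 = 77·389 − 96·312
1 = −96·701 + 173·389
1 = 173·3193 − 788·701
1 = −788·3894 + 961·3193
3193⁻¹ ≡ 961 (mod 3894), so k ≡ 961·1875 ≡ 2847 (mod 3894).
x = 236 + 3193·2847 = 9090707.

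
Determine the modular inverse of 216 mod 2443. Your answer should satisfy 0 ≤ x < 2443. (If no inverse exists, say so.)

328

Apply the Euclidean algorithm to 2443 and 216:
2443 = 11*216 + 67
216 = 3*67 + 15
67 = 4*15 + 7
15 = 2*7 + 1
7 = 7*1 + 0
Since gcd(216, 2443) = 1, back-substitute to write 1 as a combination:
1 = 15 − 2·7
1 = −2·67 + 9·15
1 = 9·216 − 29·67
1 = −29·2443 + 328·216
So 216·328 ≡ 1 (mod 2443).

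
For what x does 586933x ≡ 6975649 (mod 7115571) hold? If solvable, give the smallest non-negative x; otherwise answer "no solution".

3386101

First find gcd(586933, 7115571):
7115571 = 12*586933 + 72375
586933 = 8*72375 + 7933
72375 = 9*7933 + 978
7933 = 8*978 + 109
978 = 8*109 + 106
109 = 1*106 + 3
106 = 35*3 + 1
3 = 3*1 + 0
gcd = 1, so a unique solution mod 7115571 exists.
Back-substitute for the Bézout coefficients:
1 = 106 − 35·3
1 = −35·109 + 36·106
1 = 36·978 − 323·109
1 = −323·7933 + 2620·978
1 = 2620·72375 − 23903·7933
1 = −23903·586933 + 193844·72375
1 = 193844·7115571 − 2350031·586933
So 586933·(-2350031) ≡ 1 (mod 7115571), giving 586933⁻¹ ≡ 4765540.
x ≡ 586933⁻¹·6975649 ≡ 4765540·6975649 ≡ 3386101 (mod 7115571).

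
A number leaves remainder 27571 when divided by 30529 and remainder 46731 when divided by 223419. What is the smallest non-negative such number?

Write x = 27571 + 30529·k. Then 30529·k ≡ 46731 − 27571 ≡ 19160 (mod 223419).
Need 30529⁻¹ mod 223419. Extended Euclid on (223419, 30529):
223419 = 7·30529 + 9716
30529 = 3·9716 + 1381
9716 = 7·1381 + 49
1381 = 28·49 + 9
49 = 5·9 + 4
9 = 2·4 + 1
4 = 4·1 + 0
Back-substitute:
1 = 9 − 2·4
1 = −2·49 + 11·9
1 = 11·1381 − 310·49
1 = −310·9716 + 2181·1381
1 = 2181·30529 − 6853·9716
1 = −6853·223419 + 50152·30529
30529⁻¹ ≡ 50152 (mod 223419), so k ≡ 50152·19160 ≡ 210620 (mod 223419).
x = 27571 + 30529·210620 = 6430045551.

6430045551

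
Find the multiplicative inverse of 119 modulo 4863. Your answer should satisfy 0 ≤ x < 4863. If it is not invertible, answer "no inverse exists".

Run Euclid on (4863, 119):
4863 = 40×119 + 103
119 = 1×103 + 16
103 = 6×16 + 7
16 = 2×7 + 2
7 = 3×2 + 1
2 = 2×1 + 0
The gcd is 1. Working backward:
1 = 7 − 3·2
1 = −3·16 + 7·7
1 = 7·103 − 45·16
1 = −45·119 + 52·103
1 = 52·4863 − 2125·119
So 119·(-2125) ≡ 1 (mod 4863), and -2125 ≡ 2738 (mod 4863).

2738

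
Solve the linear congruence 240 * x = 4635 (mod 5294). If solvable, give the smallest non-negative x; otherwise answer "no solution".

no solution

gcd(240, 5294):
5294 = 22*240 + 14
240 = 17*14 + 2
14 = 7*2 + 0
gcd = 2, but 2 ∤ 4635, so the congruence has no solution.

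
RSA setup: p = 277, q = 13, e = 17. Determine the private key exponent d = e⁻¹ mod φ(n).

φ(n) = (p−1)(q−1) = 276·12 = 3312.
Need d with 17·d ≡ 1 (mod 3312). Apply the extended Euclidean algorithm:
3312 = 194*17 + 14
17 = 1*14 + 3
14 = 4*3 + 2
3 = 1*2 + 1
2 = 2*1 + 0
Back-substitute:
1 = 3 − 2
1 = −14 + 5·3
1 = 5·17 − 6·14
1 = −6·3312 + 1169·17
So 17·1169 ≡ 1 (mod 3312), hence d = 1169.

1169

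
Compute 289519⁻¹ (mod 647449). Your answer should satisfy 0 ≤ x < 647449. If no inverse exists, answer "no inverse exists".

Apply the Euclidean algorithm to 647449 and 289519:
647449 = 2·289519 + 68411
289519 = 4·68411 + 15875
68411 = 4·15875 + 4911
15875 = 3·4911 + 1142
4911 = 4·1142 + 343
1142 = 3·343 + 113
343 = 3·113 + 4
113 = 28·4 + 1
4 = 4·1 + 0
The gcd is 1. Working backward:
1 = 113 − 28·4
1 = −28·343 + 85·113
1 = 85·1142 − 283·343
1 = −283·4911 + 1217·1142
1 = 1217·15875 − 3934·4911
1 = −3934·68411 + 16953·15875
1 = 16953·289519 − 71746·68411
1 = −71746·647449 + 160445·289519
So 289519·160445 ≡ 1 (mod 647449).

160445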